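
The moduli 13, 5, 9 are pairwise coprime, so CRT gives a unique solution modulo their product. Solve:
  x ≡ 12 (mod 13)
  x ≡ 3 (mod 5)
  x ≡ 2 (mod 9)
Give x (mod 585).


Moduli 13, 5, 9 are pairwise coprime; by CRT there is a unique solution modulo M = 13 · 5 · 9 = 585.
Solve pairwise, accumulating the modulus:
  Start with x ≡ 12 (mod 13).
  Combine with x ≡ 3 (mod 5): since gcd(13, 5) = 1, we get a unique residue mod 65.
    Write x = 12 + 13·t and substitute into x ≡ 3 (mod 5): 13·t ≡ 3 − 12 = -9 (mod 5).
    Reduce coefficients mod 5: 3·t ≡ 1 (mod 5).
    The inverse of 3 mod 5 is 2 (since 3·2 = 6 = 1·5 + 1), so t ≡ 2·1 = 2 ≡ 2 (mod 5).
    Then x = 12 + 13·2 = 38, valid modulo lcm(13, 5) = 65: x ≡ 38 (mod 65).
  Combine with x ≡ 2 (mod 9): since gcd(65, 9) = 1, we get a unique residue mod 585.
    Write x = 38 + 65·t and substitute into x ≡ 2 (mod 9): 65·t ≡ 2 − 38 = -36 (mod 9).
    Reduce coefficients mod 9: 2·t ≡ 0 (mod 9).
    The inverse of 2 mod 9 is 5 (since 2·5 = 10 = 1·9 + 1), so t ≡ 5·0 = 0 ≡ 0 (mod 9).
    Then x = 38 + 65·0 = 38, valid modulo lcm(65, 9) = 585: x ≡ 38 (mod 585).
Verify: 38 mod 13 = 12 ✓, 38 mod 5 = 3 ✓, 38 mod 9 = 2 ✓.

x ≡ 38 (mod 585).


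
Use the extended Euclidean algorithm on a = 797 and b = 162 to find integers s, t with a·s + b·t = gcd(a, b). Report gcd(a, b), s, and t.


Euclidean algorithm on (797, 162) — divide until remainder is 0:
  797 = 4 · 162 + 149
  162 = 1 · 149 + 13
  149 = 11 · 13 + 6
  13 = 2 · 6 + 1
  6 = 6 · 1 + 0
gcd(797, 162) = 1.
Track Bezout coefficients alongside the remainders: start with r₀ = 797 = a·1 + b·0 (s = 1, t = 0) and r₁ = 162 = a·0 + b·1 (s = 0, t = 1); each new remainder r_{k+1} = r_{k-1} − q_k·r_k inherits s_{k+1} = s_{k-1} − q_k·s_k, t_{k+1} = t_{k-1} − q_k·t_k, so r_k = a·s_k + b·t_k at every step:
  q = 4: r = 149, s = 1 − 4·0 = 1, t = 0 − 4·1 = -4  (check: 797·1 + 162·(-4) = 149)
  q = 1: r = 13, s = 0 − 1·1 = -1, t = 1 − 1·(-4) = 5  (check: 797·(-1) + 162·5 = 13)
  q = 11: r = 6, s = 1 − 11·(-1) = 12, t = -4 − 11·5 = -59  (check: 797·12 + 162·(-59) = 6)
  q = 2: r = 1, s = -1 − 2·12 = -25, t = 5 − 2·(-59) = 123  (check: 797·(-25) + 162·123 = 1)
The row with r = 1 (the gcd) gives the Bezout coefficients s = -25, t = 123.
Result: 797 · (-25) + 162 · (123) = 1.

gcd(797, 162) = 1; s = -25, t = 123 (check: 797·(-25) + 162·123 = 1).


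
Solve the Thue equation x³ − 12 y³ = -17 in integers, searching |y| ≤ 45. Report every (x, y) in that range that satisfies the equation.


The equation is x³ - 12y³ = -17. For fixed y, x³ = 12·y³ − 17, so a solution requires the RHS to be a perfect cube.
Strategy: iterate y from -45 to 45, compute RHS = 12·y³ − 17, and check whether it is a (positive or negative) perfect cube.
Check small values of y:
  y = 0: RHS = -17 is not a perfect cube.
  y = 1: RHS = -5 is not a perfect cube.
  y = -1: RHS = -29 is not a perfect cube.
  y = 2: RHS = 79 is not a perfect cube.
  y = -2: RHS = -113 is not a perfect cube.
  y = 3: RHS = 307 is not a perfect cube.
  y = -3: RHS = -341 is not a perfect cube.
Continuing the search up to |y| = 45 finds no solutions either.
No (x, y) in the scanned range satisfies the equation.

No integer solutions with |y| ≤ 45.


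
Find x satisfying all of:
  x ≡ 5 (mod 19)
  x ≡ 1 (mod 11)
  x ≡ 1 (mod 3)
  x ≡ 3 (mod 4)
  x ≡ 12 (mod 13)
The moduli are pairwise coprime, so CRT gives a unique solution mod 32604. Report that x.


Product of moduli M = 19 · 11 · 3 · 4 · 13 = 32604.
Merge one congruence at a time:
  Start: x ≡ 5 (mod 19).
  Combine with x ≡ 1 (mod 11); new modulus lcm = 209.
    Write x = 5 + 19·t and substitute into x ≡ 1 (mod 11): 19·t ≡ 1 − 5 = -4 (mod 11).
    Reduce coefficients mod 11: 8·t ≡ 7 (mod 11).
    The inverse of 8 mod 11 is 7 (since 8·7 = 56 = 5·11 + 1), so t ≡ 7·7 = 49 ≡ 5 (mod 11).
    Then x = 5 + 19·5 = 100, valid modulo lcm(19, 11) = 209: x ≡ 100 (mod 209).
  Combine with x ≡ 1 (mod 3); new modulus lcm = 627.
    Write x = 100 + 209·t and substitute into x ≡ 1 (mod 3): 209·t ≡ 1 − 100 = -99 (mod 3).
    Reduce coefficients mod 3: 2·t ≡ 0 (mod 3).
    The inverse of 2 mod 3 is 2 (since 2·2 = 4 = 1·3 + 1), so t ≡ 2·0 = 0 ≡ 0 (mod 3).
    Then x = 100 + 209·0 = 100, valid modulo lcm(209, 3) = 627: x ≡ 100 (mod 627).
  Combine with x ≡ 3 (mod 4); new modulus lcm = 2508.
    Write x = 100 + 627·t and substitute into x ≡ 3 (mod 4): 627·t ≡ 3 − 100 = -97 (mod 4).
    Reduce coefficients mod 4: 3·t ≡ 3 (mod 4).
    The inverse of 3 mod 4 is 3 (since 3·3 = 9 = 2·4 + 1), so t ≡ 3·3 = 9 ≡ 1 (mod 4).
    Then x = 100 + 627·1 = 727, valid modulo lcm(627, 4) = 2508: x ≡ 727 (mod 2508).
  Combine with x ≡ 12 (mod 13); new modulus lcm = 32604.
    Write x = 727 + 2508·t and substitute into x ≡ 12 (mod 13): 2508·t ≡ 12 − 727 = -715 (mod 13).
    Reduce coefficients mod 13: 12·t ≡ 0 (mod 13).
    The inverse of 12 mod 13 is 12 (since 12·12 = 144 = 11·13 + 1), so t ≡ 12·0 = 0 ≡ 0 (mod 13).
    Then x = 727 + 2508·0 = 727, valid modulo lcm(2508, 13) = 32604: x ≡ 727 (mod 32604).
Verify against each original: 727 mod 19 = 5, 727 mod 11 = 1, 727 mod 3 = 1, 727 mod 4 = 3, 727 mod 13 = 12.

x ≡ 727 (mod 32604).


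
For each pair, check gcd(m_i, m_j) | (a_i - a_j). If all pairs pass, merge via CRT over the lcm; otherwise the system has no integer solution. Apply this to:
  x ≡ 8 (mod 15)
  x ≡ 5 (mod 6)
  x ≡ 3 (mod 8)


Moduli 15, 6, 8 are not pairwise coprime, so CRT works modulo lcm(m_i) when all pairwise compatibility conditions hold.
Pairwise compatibility: gcd(m_i, m_j) must divide a_i - a_j for every pair.
Merge one congruence at a time:
  Start: x ≡ 8 (mod 15).
  Combine with x ≡ 5 (mod 6): gcd(15, 6) = 3; 5 - 8 = -3, which IS divisible by 3, so compatible.
    Write x = 8 + 15·t and substitute into x ≡ 5 (mod 6): 15·t ≡ 5 − 8 = -3 (mod 6).
    Divide the congruence (and modulus) by g = 3: 5·t ≡ -1 (mod 2).
    Reduce coefficients mod 2: 1·t ≡ 1 (mod 2).
    So t ≡ 1 (mod 2).
    Then x = 8 + 15·1 = 23, valid modulo lcm(15, 6) = 30: x ≡ 23 (mod 30).
  Combine with x ≡ 3 (mod 8): gcd(30, 8) = 2; 3 - 23 = -20, which IS divisible by 2, so compatible.
    Write x = 23 + 30·t and substitute into x ≡ 3 (mod 8): 30·t ≡ 3 − 23 = -20 (mod 8).
    Divide the congruence (and modulus) by g = 2: 15·t ≡ -10 (mod 4).
    Reduce coefficients mod 4: 3·t ≡ 2 (mod 4).
    The inverse of 3 mod 4 is 3 (since 3·3 = 9 = 2·4 + 1), so t ≡ 3·2 = 6 ≡ 2 (mod 4).
    Then x = 23 + 30·2 = 83, valid modulo lcm(30, 8) = 120: x ≡ 83 (mod 120).
Verify: 83 mod 15 = 8, 83 mod 6 = 5, 83 mod 8 = 3.

x ≡ 83 (mod 120).


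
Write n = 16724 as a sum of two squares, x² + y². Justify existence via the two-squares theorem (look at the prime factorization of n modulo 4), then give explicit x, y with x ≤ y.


Step 1: Factor n = 16724 = 2^2 · 37 · 113.
Step 2: Check the mod-4 condition on each prime factor: 2 = 2 (special); 37 ≡ 1 (mod 4), exponent 1; 113 ≡ 1 (mod 4), exponent 1.
All primes ≡ 3 (mod 4) appear to even exponent (or don't appear), so by the two-squares theorem n IS expressible as a sum of two squares.
Step 3: Build a representation. Group n = k² · m with k = 2 and m = 37 · 113 = 4181 (a product of primes ≡ 1 (mod 4)); a representation of m scales to one of n via (k·x)² + (k·y)² = k²(x² + y²). Each prime p ≡ 1 (mod 4) is itself a sum of two squares; find a² by testing p − a² for a perfect square:
  37: 37 − 1² = 36 = 6² ⇒ 37 = 1² + 6².
  113: 113 − 1² = 112, 113 − 2² = 109, 113 − 3² = 104, 113 − 4² = 97, 113 − 5² = 88, 113 − 6² = 77, 113 − 7² = 64 = 8² ⇒ 113 = 7² + 8².
  Combine using the Brahmagupta–Fibonacci identity (a² + b²)(c² + d²) = (ac − bd)² + (ad + bc)² = (ac + bd)² + (ad − bc)²:
  37 · 113 = 4181: from (1² + 6²)(7² + 8²), take (1·7 − 6·8, 1·8 + 6·7) = (7 − 48, 8 + 42) = (-41, 50); dropping signs (only squares matter) gives (41, 50); check 41² + 50² = 1681 + 2500 = 4181 ✓.
  Scale by k = 2: (2·41, 2·50) = (82, 100).
Step 4: Order so x ≤ y and verify: 82² + 100² = 6724 + 10000 = 16724 = n. ✓

n = 16724 = 82² + 100² (one valid representation with x ≤ y).


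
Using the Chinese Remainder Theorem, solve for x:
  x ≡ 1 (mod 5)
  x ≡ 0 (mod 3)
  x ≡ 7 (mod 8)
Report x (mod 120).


Moduli 5, 3, 8 are pairwise coprime; by CRT there is a unique solution modulo M = 5 · 3 · 8 = 120.
Solve pairwise, accumulating the modulus:
  Start with x ≡ 1 (mod 5).
  Combine with x ≡ 0 (mod 3): since gcd(5, 3) = 1, we get a unique residue mod 15.
    Write x = 1 + 5·t and substitute into x ≡ 0 (mod 3): 5·t ≡ 0 − 1 = -1 (mod 3).
    Reduce coefficients mod 3: 2·t ≡ 2 (mod 3).
    The inverse of 2 mod 3 is 2 (since 2·2 = 4 = 1·3 + 1), so t ≡ 2·2 = 4 ≡ 1 (mod 3).
    Then x = 1 + 5·1 = 6, valid modulo lcm(5, 3) = 15: x ≡ 6 (mod 15).
  Combine with x ≡ 7 (mod 8): since gcd(15, 8) = 1, we get a unique residue mod 120.
    Write x = 6 + 15·t and substitute into x ≡ 7 (mod 8): 15·t ≡ 7 − 6 = 1 (mod 8).
    Reduce coefficients mod 8: 7·t ≡ 1 (mod 8).
    The inverse of 7 mod 8 is 7 (since 7·7 = 49 = 6·8 + 1), so t ≡ 7·1 = 7 ≡ 7 (mod 8).
    Then x = 6 + 15·7 = 111, valid modulo lcm(15, 8) = 120: x ≡ 111 (mod 120).
Verify: 111 mod 5 = 1 ✓, 111 mod 3 = 0 ✓, 111 mod 8 = 7 ✓.

x ≡ 111 (mod 120).


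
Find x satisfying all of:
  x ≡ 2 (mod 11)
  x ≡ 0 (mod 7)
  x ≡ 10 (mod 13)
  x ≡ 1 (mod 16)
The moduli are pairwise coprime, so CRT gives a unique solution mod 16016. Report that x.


Product of moduli M = 11 · 7 · 13 · 16 = 16016.
Merge one congruence at a time:
  Start: x ≡ 2 (mod 11).
  Combine with x ≡ 0 (mod 7); new modulus lcm = 77.
    Write x = 2 + 11·t and substitute into x ≡ 0 (mod 7): 11·t ≡ 0 − 2 = -2 (mod 7).
    Reduce coefficients mod 7: 4·t ≡ 5 (mod 7).
    The inverse of 4 mod 7 is 2 (since 4·2 = 8 = 1·7 + 1), so t ≡ 2·5 = 10 ≡ 3 (mod 7).
    Then x = 2 + 11·3 = 35, valid modulo lcm(11, 7) = 77: x ≡ 35 (mod 77).
  Combine with x ≡ 10 (mod 13); new modulus lcm = 1001.
    Write x = 35 + 77·t and substitute into x ≡ 10 (mod 13): 77·t ≡ 10 − 35 = -25 (mod 13).
    Reduce coefficients mod 13: 12·t ≡ 1 (mod 13).
    The inverse of 12 mod 13 is 12 (since 12·12 = 144 = 11·13 + 1), so t ≡ 12·1 = 12 ≡ 12 (mod 13).
    Then x = 35 + 77·12 = 959, valid modulo lcm(77, 13) = 1001: x ≡ 959 (mod 1001).
  Combine with x ≡ 1 (mod 16); new modulus lcm = 16016.
    Write x = 959 + 1001·t and substitute into x ≡ 1 (mod 16): 1001·t ≡ 1 − 959 = -958 (mod 16).
    Reduce coefficients mod 16: 9·t ≡ 2 (mod 16).
    The inverse of 9 mod 16 is 9 (since 9·9 = 81 = 5·16 + 1), so t ≡ 9·2 = 18 ≡ 2 (mod 16).
    Then x = 959 + 1001·2 = 2961, valid modulo lcm(1001, 16) = 16016: x ≡ 2961 (mod 16016).
Verify against each original: 2961 mod 11 = 2, 2961 mod 7 = 0, 2961 mod 13 = 10, 2961 mod 16 = 1.

x ≡ 2961 (mod 16016).


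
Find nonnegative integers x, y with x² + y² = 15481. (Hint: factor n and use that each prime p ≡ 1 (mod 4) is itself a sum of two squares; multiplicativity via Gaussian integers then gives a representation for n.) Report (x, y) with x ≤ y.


Step 1: Factor n = 15481 = 113 · 137.
Step 2: Check the mod-4 condition on each prime factor: 113 ≡ 1 (mod 4), exponent 1; 137 ≡ 1 (mod 4), exponent 1.
All primes ≡ 3 (mod 4) appear to even exponent (or don't appear), so by the two-squares theorem n IS expressible as a sum of two squares.
Step 3: Build a representation. Here n = 113 · 137 is a product of primes ≡ 1 (mod 4). Each prime p ≡ 1 (mod 4) is itself a sum of two squares; find a² by testing p − a² for a perfect square:
  113: 113 − 1² = 112, 113 − 2² = 109, 113 − 3² = 104, 113 − 4² = 97, 113 − 5² = 88, 113 − 6² = 77, 113 − 7² = 64 = 8² ⇒ 113 = 7² + 8².
  137: 137 − 1² = 136, 137 − 2² = 133, 137 − 3² = 128, 137 − 4² = 121 = 11² ⇒ 137 = 4² + 11².
  Combine using the Brahmagupta–Fibonacci identity (a² + b²)(c² + d²) = (ac − bd)² + (ad + bc)² = (ac + bd)² + (ad − bc)²:
  113 · 137 = 15481: from (7² + 8²)(4² + 11²), take (7·4 − 8·11, 7·11 + 8·4) = (28 − 88, 77 + 32) = (-60, 109); dropping signs (only squares matter) gives (60, 109); check 60² + 109² = 3600 + 11881 = 15481 ✓.
Step 4: Order so x ≤ y and verify: 60² + 109² = 3600 + 11881 = 15481 = n. ✓

n = 15481 = 60² + 109² (one valid representation with x ≤ y).


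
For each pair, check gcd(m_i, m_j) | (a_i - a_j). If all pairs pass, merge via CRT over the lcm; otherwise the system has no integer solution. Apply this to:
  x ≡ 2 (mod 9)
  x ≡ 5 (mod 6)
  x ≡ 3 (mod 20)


Moduli 9, 6, 20 are not pairwise coprime, so CRT works modulo lcm(m_i) when all pairwise compatibility conditions hold.
Pairwise compatibility: gcd(m_i, m_j) must divide a_i - a_j for every pair.
Merge one congruence at a time:
  Start: x ≡ 2 (mod 9).
  Combine with x ≡ 5 (mod 6): gcd(9, 6) = 3; 5 - 2 = 3, which IS divisible by 3, so compatible.
    Write x = 2 + 9·t and substitute into x ≡ 5 (mod 6): 9·t ≡ 5 − 2 = 3 (mod 6).
    Divide the congruence (and modulus) by g = 3: 3·t ≡ 1 (mod 2).
    Reduce coefficients mod 2: 1·t ≡ 1 (mod 2).
    So t ≡ 1 (mod 2).
    Then x = 2 + 9·1 = 11, valid modulo lcm(9, 6) = 18: x ≡ 11 (mod 18).
  Combine with x ≡ 3 (mod 20): gcd(18, 20) = 2; 3 - 11 = -8, which IS divisible by 2, so compatible.
    Write x = 11 + 18·t and substitute into x ≡ 3 (mod 20): 18·t ≡ 3 − 11 = -8 (mod 20).
    Divide the congruence (and modulus) by g = 2: 9·t ≡ -4 (mod 10).
    Reduce coefficients mod 10: 9·t ≡ 6 (mod 10).
    The inverse of 9 mod 10 is 9 (since 9·9 = 81 = 8·10 + 1), so t ≡ 9·6 = 54 ≡ 4 (mod 10).
    Then x = 11 + 18·4 = 83, valid modulo lcm(18, 20) = 180: x ≡ 83 (mod 180).
Verify: 83 mod 9 = 2, 83 mod 6 = 5, 83 mod 20 = 3.

x ≡ 83 (mod 180).


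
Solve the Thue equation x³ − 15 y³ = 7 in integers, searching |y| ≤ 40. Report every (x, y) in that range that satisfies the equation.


The equation is x³ - 15y³ = 7. For fixed y, x³ = 15·y³ + 7, so a solution requires the RHS to be a perfect cube.
Strategy: iterate y from -40 to 40, compute RHS = 15·y³ + 7, and check whether it is a (positive or negative) perfect cube.
Check small values of y:
  y = 0: RHS = 7 is not a perfect cube.
  y = 1: RHS = 22 is not a perfect cube.
  y = -1: RHS = -8 = (-2)³ ⇒ x = -2 works.
  y = 2: RHS = 127 is not a perfect cube.
  y = -2: RHS = -113 is not a perfect cube.
  y = 3: RHS = 412 is not a perfect cube.
  y = -3: RHS = -398 is not a perfect cube.
Continuing the search up to |y| = 40 finds no further solutions beyond those listed.
Collected solutions: (-2, -1).

Solutions (with |y| ≤ 40): (-2, -1).


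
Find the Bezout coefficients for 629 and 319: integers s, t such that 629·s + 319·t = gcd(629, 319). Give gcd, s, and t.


Euclidean algorithm on (629, 319) — divide until remainder is 0:
  629 = 1 · 319 + 310
  319 = 1 · 310 + 9
  310 = 34 · 9 + 4
  9 = 2 · 4 + 1
  4 = 4 · 1 + 0
gcd(629, 319) = 1.
Track Bezout coefficients alongside the remainders: start with r₀ = 629 = a·1 + b·0 (s = 1, t = 0) and r₁ = 319 = a·0 + b·1 (s = 0, t = 1); each new remainder r_{k+1} = r_{k-1} − q_k·r_k inherits s_{k+1} = s_{k-1} − q_k·s_k, t_{k+1} = t_{k-1} − q_k·t_k, so r_k = a·s_k + b·t_k at every step:
  q = 1: r = 310, s = 1 − 1·0 = 1, t = 0 − 1·1 = -1  (check: 629·1 + 319·(-1) = 310)
  q = 1: r = 9, s = 0 − 1·1 = -1, t = 1 − 1·(-1) = 2  (check: 629·(-1) + 319·2 = 9)
  q = 34: r = 4, s = 1 − 34·(-1) = 35, t = -1 − 34·2 = -69  (check: 629·35 + 319·(-69) = 4)
  q = 2: r = 1, s = -1 − 2·35 = -71, t = 2 − 2·(-69) = 140  (check: 629·(-71) + 319·140 = 1)
The row with r = 1 (the gcd) gives the Bezout coefficients s = -71, t = 140.
Result: 629 · (-71) + 319 · (140) = 1.

gcd(629, 319) = 1; s = -71, t = 140 (check: 629·(-71) + 319·140 = 1).


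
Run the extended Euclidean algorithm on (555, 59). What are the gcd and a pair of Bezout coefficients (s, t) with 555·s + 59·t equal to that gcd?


Euclidean algorithm on (555, 59) — divide until remainder is 0:
  555 = 9 · 59 + 24
  59 = 2 · 24 + 11
  24 = 2 · 11 + 2
  11 = 5 · 2 + 1
  2 = 2 · 1 + 0
gcd(555, 59) = 1.
Track Bezout coefficients alongside the remainders: start with r₀ = 555 = a·1 + b·0 (s = 1, t = 0) and r₁ = 59 = a·0 + b·1 (s = 0, t = 1); each new remainder r_{k+1} = r_{k-1} − q_k·r_k inherits s_{k+1} = s_{k-1} − q_k·s_k, t_{k+1} = t_{k-1} − q_k·t_k, so r_k = a·s_k + b·t_k at every step:
  q = 9: r = 24, s = 1 − 9·0 = 1, t = 0 − 9·1 = -9  (check: 555·1 + 59·(-9) = 24)
  q = 2: r = 11, s = 0 − 2·1 = -2, t = 1 − 2·(-9) = 19  (check: 555·(-2) + 59·19 = 11)
  q = 2: r = 2, s = 1 − 2·(-2) = 5, t = -9 − 2·19 = -47  (check: 555·5 + 59·(-47) = 2)
  q = 5: r = 1, s = -2 − 5·5 = -27, t = 19 − 5·(-47) = 254  (check: 555·(-27) + 59·254 = 1)
The row with r = 1 (the gcd) gives the Bezout coefficients s = -27, t = 254.
Result: 555 · (-27) + 59 · (254) = 1.

gcd(555, 59) = 1; s = -27, t = 254 (check: 555·(-27) + 59·254 = 1).


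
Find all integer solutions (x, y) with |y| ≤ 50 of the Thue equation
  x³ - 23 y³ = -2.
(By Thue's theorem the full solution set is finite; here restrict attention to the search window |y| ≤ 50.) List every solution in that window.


The equation is x³ - 23y³ = -2. For fixed y, x³ = 23·y³ − 2, so a solution requires the RHS to be a perfect cube.
Strategy: iterate y from -50 to 50, compute RHS = 23·y³ − 2, and check whether it is a (positive or negative) perfect cube.
Check small values of y:
  y = 0: RHS = -2 is not a perfect cube.
  y = 1: RHS = 21 is not a perfect cube.
  y = -1: RHS = -25 is not a perfect cube.
  y = 2: RHS = 182 is not a perfect cube.
  y = -2: RHS = -186 is not a perfect cube.
  y = 3: RHS = 619 is not a perfect cube.
  y = -3: RHS = -623 is not a perfect cube.
Continuing the search up to |y| = 50 finds no solutions either.
No (x, y) in the scanned range satisfies the equation.

No integer solutions with |y| ≤ 50.


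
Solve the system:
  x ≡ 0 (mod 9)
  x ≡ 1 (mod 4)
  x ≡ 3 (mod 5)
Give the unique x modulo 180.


Moduli 9, 4, 5 are pairwise coprime; by CRT there is a unique solution modulo M = 9 · 4 · 5 = 180.
Solve pairwise, accumulating the modulus:
  Start with x ≡ 0 (mod 9).
  Combine with x ≡ 1 (mod 4): since gcd(9, 4) = 1, we get a unique residue mod 36.
    Write x = 0 + 9·t and substitute into x ≡ 1 (mod 4): 9·t ≡ 1 − 0 = 1 (mod 4).
    Reduce coefficients mod 4: 1·t ≡ 1 (mod 4).
    So t ≡ 1 (mod 4).
    Then x = 0 + 9·1 = 9, valid modulo lcm(9, 4) = 36: x ≡ 9 (mod 36).
  Combine with x ≡ 3 (mod 5): since gcd(36, 5) = 1, we get a unique residue mod 180.
    Write x = 9 + 36·t and substitute into x ≡ 3 (mod 5): 36·t ≡ 3 − 9 = -6 (mod 5).
    Reduce coefficients mod 5: 1·t ≡ 4 (mod 5).
    So t ≡ 4 (mod 5).
    Then x = 9 + 36·4 = 153, valid modulo lcm(36, 5) = 180: x ≡ 153 (mod 180).
Verify: 153 mod 9 = 0 ✓, 153 mod 4 = 1 ✓, 153 mod 5 = 3 ✓.

x ≡ 153 (mod 180).


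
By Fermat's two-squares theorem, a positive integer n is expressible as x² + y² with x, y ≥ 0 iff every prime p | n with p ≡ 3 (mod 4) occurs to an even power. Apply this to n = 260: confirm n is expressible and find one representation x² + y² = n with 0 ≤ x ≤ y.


Step 1: Factor n = 260 = 2^2 · 5 · 13.
Step 2: Check the mod-4 condition on each prime factor: 2 = 2 (special); 5 ≡ 1 (mod 4), exponent 1; 13 ≡ 1 (mod 4), exponent 1.
All primes ≡ 3 (mod 4) appear to even exponent (or don't appear), so by the two-squares theorem n IS expressible as a sum of two squares.
Step 3: Build a representation. Group n = k² · m with k = 2 and m = 5 · 13 = 65 (a product of primes ≡ 1 (mod 4)); a representation of m scales to one of n via (k·x)² + (k·y)² = k²(x² + y²). Each prime p ≡ 1 (mod 4) is itself a sum of two squares; find a² by testing p − a² for a perfect square:
  5: 5 − 1² = 4 = 2² ⇒ 5 = 1² + 2².
  13: 13 − 1² = 12, 13 − 2² = 9 = 3² ⇒ 13 = 2² + 3².
  Combine using the Brahmagupta–Fibonacci identity (a² + b²)(c² + d²) = (ac − bd)² + (ad + bc)² = (ac + bd)² + (ad − bc)²:
  5 · 13 = 65: from (1² + 2²)(2² + 3²), take (1·2 − 2·3, 1·3 + 2·2) = (2 − 6, 3 + 4) = (-4, 7); dropping signs (only squares matter) gives (4, 7); check 4² + 7² = 16 + 49 = 65 ✓.
  Scale by k = 2: (2·4, 2·7) = (8, 14).
Step 4: Order so x ≤ y and verify: 8² + 14² = 64 + 196 = 260 = n. ✓

n = 260 = 8² + 14² (one valid representation with x ≤ y).


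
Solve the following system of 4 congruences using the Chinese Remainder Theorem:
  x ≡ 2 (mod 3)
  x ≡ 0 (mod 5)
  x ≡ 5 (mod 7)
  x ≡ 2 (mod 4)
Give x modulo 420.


Product of moduli M = 3 · 5 · 7 · 4 = 420.
Merge one congruence at a time:
  Start: x ≡ 2 (mod 3).
  Combine with x ≡ 0 (mod 5); new modulus lcm = 15.
    Write x = 2 + 3·t and substitute into x ≡ 0 (mod 5): 3·t ≡ 0 − 2 = -2 (mod 5).
    Reduce coefficients mod 5: 3·t ≡ 3 (mod 5).
    The inverse of 3 mod 5 is 2 (since 3·2 = 6 = 1·5 + 1), so t ≡ 2·3 = 6 ≡ 1 (mod 5).
    Then x = 2 + 3·1 = 5, valid modulo lcm(3, 5) = 15: x ≡ 5 (mod 15).
  Combine with x ≡ 5 (mod 7); new modulus lcm = 105.
    Write x = 5 + 15·t and substitute into x ≡ 5 (mod 7): 15·t ≡ 5 − 5 = 0 (mod 7).
    Reduce coefficients mod 7: 1·t ≡ 0 (mod 7).
    So t ≡ 0 (mod 7).
    Then x = 5 + 15·0 = 5, valid modulo lcm(15, 7) = 105: x ≡ 5 (mod 105).
  Combine with x ≡ 2 (mod 4); new modulus lcm = 420.
    Write x = 5 + 105·t and substitute into x ≡ 2 (mod 4): 105·t ≡ 2 − 5 = -3 (mod 4).
    Reduce coefficients mod 4: 1·t ≡ 1 (mod 4).
    So t ≡ 1 (mod 4).
    Then x = 5 + 105·1 = 110, valid modulo lcm(105, 4) = 420: x ≡ 110 (mod 420).
Verify against each original: 110 mod 3 = 2, 110 mod 5 = 0, 110 mod 7 = 5, 110 mod 4 = 2.

x ≡ 110 (mod 420).


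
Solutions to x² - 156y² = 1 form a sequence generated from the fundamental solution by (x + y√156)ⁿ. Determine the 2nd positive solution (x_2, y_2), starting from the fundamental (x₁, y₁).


Step 1: Find the fundamental solution (x₁, y₁) of x² - 156y² = 1.
  Expand √156 as a continued fraction. a₀ = ⌊√156⌋ = 12; iterate m_{k+1} = d_k·a_k − m_k, d_{k+1} = (156 − m_{k+1}²)/d_k, a_{k+1} = ⌊(a₀ + m_{k+1})/d_{k+1}⌋ (starting m₀ = 0, d₀ = 1), with convergents p_k = a_k·p_{k-1} + p_{k-2}, q_k = a_k·q_{k-1} + q_{k-2} (p₋₁ = 1, q₋₁ = 0):
  k = 0: a₀ = 12; p₀/q₀ = 12/1; p₀² − 156·q₀² = 144 − 156 = -12.
  k = 1: m = 12, d = 12, a = ⌊(12 + 12)/12⌋ = 2; p/q = (2·12 + 1)/(2·1 + 0) = 25/2; p² − 156·q² = 625 − 624 = 1.
  The first convergent with p² − 156·q² = 1 gives the fundamental solution (x₁, y₁) = (25, 2).
Step 2: Apply the recurrence (x_{n+1}, y_{n+1}) = (x₁x_n + 156y₁y_n, x₁y_n + y₁x_n) repeatedly.
  From (x_1, y_1) = (25, 2): x_2 = 25·25 + 156·2·2 = 1249; y_2 = 25·2 + 2·25 = 100.
Step 3: Verify x_2² - 156·y_2² = 1560001 - 1560000 = 1 (should be 1). ✓

(x_1, y_1) = (25, 2); (x_2, y_2) = (1249, 100).


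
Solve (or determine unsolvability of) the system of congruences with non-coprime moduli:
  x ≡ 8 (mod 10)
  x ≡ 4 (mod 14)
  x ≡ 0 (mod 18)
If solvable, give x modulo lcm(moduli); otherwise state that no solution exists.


Moduli 10, 14, 18 are not pairwise coprime, so CRT works modulo lcm(m_i) when all pairwise compatibility conditions hold.
Pairwise compatibility: gcd(m_i, m_j) must divide a_i - a_j for every pair.
Merge one congruence at a time:
  Start: x ≡ 8 (mod 10).
  Combine with x ≡ 4 (mod 14): gcd(10, 14) = 2; 4 - 8 = -4, which IS divisible by 2, so compatible.
    Write x = 8 + 10·t and substitute into x ≡ 4 (mod 14): 10·t ≡ 4 − 8 = -4 (mod 14).
    Divide the congruence (and modulus) by g = 2: 5·t ≡ -2 (mod 7).
    Reduce coefficients mod 7: 5·t ≡ 5 (mod 7).
    The inverse of 5 mod 7 is 3 (since 5·3 = 15 = 2·7 + 1), so t ≡ 3·5 = 15 ≡ 1 (mod 7).
    Then x = 8 + 10·1 = 18, valid modulo lcm(10, 14) = 70: x ≡ 18 (mod 70).
  Combine with x ≡ 0 (mod 18): gcd(70, 18) = 2; 0 - 18 = -18, which IS divisible by 2, so compatible.
    Write x = 18 + 70·t and substitute into x ≡ 0 (mod 18): 70·t ≡ 0 − 18 = -18 (mod 18).
    Divide the congruence (and modulus) by g = 2: 35·t ≡ -9 (mod 9).
    Reduce coefficients mod 9: 8·t ≡ 0 (mod 9).
    The inverse of 8 mod 9 is 8 (since 8·8 = 64 = 7·9 + 1), so t ≡ 8·0 = 0 ≡ 0 (mod 9).
    Then x = 18 + 70·0 = 18, valid modulo lcm(70, 18) = 630: x ≡ 18 (mod 630).
Verify: 18 mod 10 = 8, 18 mod 14 = 4, 18 mod 18 = 0.

x ≡ 18 (mod 630).


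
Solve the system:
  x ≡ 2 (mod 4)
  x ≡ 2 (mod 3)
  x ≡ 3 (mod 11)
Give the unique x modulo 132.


Moduli 4, 3, 11 are pairwise coprime; by CRT there is a unique solution modulo M = 4 · 3 · 11 = 132.
Solve pairwise, accumulating the modulus:
  Start with x ≡ 2 (mod 4).
  Combine with x ≡ 2 (mod 3): since gcd(4, 3) = 1, we get a unique residue mod 12.
    Write x = 2 + 4·t and substitute into x ≡ 2 (mod 3): 4·t ≡ 2 − 2 = 0 (mod 3).
    Reduce coefficients mod 3: 1·t ≡ 0 (mod 3).
    So t ≡ 0 (mod 3).
    Then x = 2 + 4·0 = 2, valid modulo lcm(4, 3) = 12: x ≡ 2 (mod 12).
  Combine with x ≡ 3 (mod 11): since gcd(12, 11) = 1, we get a unique residue mod 132.
    Write x = 2 + 12·t and substitute into x ≡ 3 (mod 11): 12·t ≡ 3 − 2 = 1 (mod 11).
    Reduce coefficients mod 11: 1·t ≡ 1 (mod 11).
    So t ≡ 1 (mod 11).
    Then x = 2 + 12·1 = 14, valid modulo lcm(12, 11) = 132: x ≡ 14 (mod 132).
Verify: 14 mod 4 = 2 ✓, 14 mod 3 = 2 ✓, 14 mod 11 = 3 ✓.

x ≡ 14 (mod 132).


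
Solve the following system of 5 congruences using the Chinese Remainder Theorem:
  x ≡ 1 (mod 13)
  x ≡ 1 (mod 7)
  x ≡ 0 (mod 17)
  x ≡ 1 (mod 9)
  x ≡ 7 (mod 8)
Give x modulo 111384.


Product of moduli M = 13 · 7 · 17 · 9 · 8 = 111384.
Merge one congruence at a time:
  Start: x ≡ 1 (mod 13).
  Combine with x ≡ 1 (mod 7); new modulus lcm = 91.
    Write x = 1 + 13·t and substitute into x ≡ 1 (mod 7): 13·t ≡ 1 − 1 = 0 (mod 7).
    Reduce coefficients mod 7: 6·t ≡ 0 (mod 7).
    The inverse of 6 mod 7 is 6 (since 6·6 = 36 = 5·7 + 1), so t ≡ 6·0 = 0 ≡ 0 (mod 7).
    Then x = 1 + 13·0 = 1, valid modulo lcm(13, 7) = 91: x ≡ 1 (mod 91).
  Combine with x ≡ 0 (mod 17); new modulus lcm = 1547.
    Write x = 1 + 91·t and substitute into x ≡ 0 (mod 17): 91·t ≡ 0 − 1 = -1 (mod 17).
    Reduce coefficients mod 17: 6·t ≡ 16 (mod 17).
    The inverse of 6 mod 17 is 3 (since 6·3 = 18 = 1·17 + 1), so t ≡ 3·16 = 48 ≡ 14 (mod 17).
    Then x = 1 + 91·14 = 1275, valid modulo lcm(91, 17) = 1547: x ≡ 1275 (mod 1547).
  Combine with x ≡ 1 (mod 9); new modulus lcm = 13923.
    Write x = 1275 + 1547·t and substitute into x ≡ 1 (mod 9): 1547·t ≡ 1 − 1275 = -1274 (mod 9).
    Reduce coefficients mod 9: 8·t ≡ 4 (mod 9).
    The inverse of 8 mod 9 is 8 (since 8·8 = 64 = 7·9 + 1), so t ≡ 8·4 = 32 ≡ 5 (mod 9).
    Then x = 1275 + 1547·5 = 9010, valid modulo lcm(1547, 9) = 13923: x ≡ 9010 (mod 13923).
  Combine with x ≡ 7 (mod 8); new modulus lcm = 111384.
    Write x = 9010 + 13923·t and substitute into x ≡ 7 (mod 8): 13923·t ≡ 7 − 9010 = -9003 (mod 8).
    Reduce coefficients mod 8: 3·t ≡ 5 (mod 8).
    The inverse of 3 mod 8 is 3 (since 3·3 = 9 = 1·8 + 1), so t ≡ 3·5 = 15 ≡ 7 (mod 8).
    Then x = 9010 + 13923·7 = 106471, valid modulo lcm(13923, 8) = 111384: x ≡ 106471 (mod 111384).
Verify against each original: 106471 mod 13 = 1, 106471 mod 7 = 1, 106471 mod 17 = 0, 106471 mod 9 = 1, 106471 mod 8 = 7.

x ≡ 106471 (mod 111384).


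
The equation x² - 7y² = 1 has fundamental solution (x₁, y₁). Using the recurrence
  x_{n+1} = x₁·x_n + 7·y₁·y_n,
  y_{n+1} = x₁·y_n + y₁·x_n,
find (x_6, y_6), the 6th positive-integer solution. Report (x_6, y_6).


Step 1: Find the fundamental solution (x₁, y₁) of x² - 7y² = 1.
  Expand √7 as a continued fraction. a₀ = ⌊√7⌋ = 2; iterate m_{k+1} = d_k·a_k − m_k, d_{k+1} = (7 − m_{k+1}²)/d_k, a_{k+1} = ⌊(a₀ + m_{k+1})/d_{k+1}⌋ (starting m₀ = 0, d₀ = 1), with convergents p_k = a_k·p_{k-1} + p_{k-2}, q_k = a_k·q_{k-1} + q_{k-2} (p₋₁ = 1, q₋₁ = 0):
  k = 0: a₀ = 2; p₀/q₀ = 2/1; p₀² − 7·q₀² = 4 − 7 = -3.
  k = 1: m = 2, d = 3, a = ⌊(2 + 2)/3⌋ = 1; p/q = (1·2 + 1)/(1·1 + 0) = 3/1; p² − 7·q² = 9 − 7 = 2.
  k = 2: m = 1, d = 2, a = ⌊(2 + 1)/2⌋ = 1; p/q = (1·3 + 2)/(1·1 + 1) = 5/2; p² − 7·q² = 25 − 28 = -3.
  k = 3: m = 1, d = 3, a = ⌊(2 + 1)/3⌋ = 1; p/q = (1·5 + 3)/(1·2 + 1) = 8/3; p² − 7·q² = 64 − 63 = 1.
  The first convergent with p² − 7·q² = 1 gives the fundamental solution (x₁, y₁) = (8, 3).
Step 2: Apply the recurrence (x_{n+1}, y_{n+1}) = (x₁x_n + 7y₁y_n, x₁y_n + y₁x_n) repeatedly.
  From (x_1, y_1) = (8, 3): x_2 = 8·8 + 7·3·3 = 127; y_2 = 8·3 + 3·8 = 48.
  From (x_2, y_2) = (127, 48): x_3 = 8·127 + 7·3·48 = 2024; y_3 = 8·48 + 3·127 = 765.
  From (x_3, y_3) = (2024, 765): x_4 = 8·2024 + 7·3·765 = 32257; y_4 = 8·765 + 3·2024 = 12192.
  From (x_4, y_4) = (32257, 12192): x_5 = 8·32257 + 7·3·12192 = 514088; y_5 = 8·12192 + 3·32257 = 194307.
  From (x_5, y_5) = (514088, 194307): x_6 = 8·514088 + 7·3·194307 = 8193151; y_6 = 8·194307 + 3·514088 = 3096720.
Step 3: Verify x_6² - 7·y_6² = 67127723308801 - 67127723308800 = 1 (should be 1). ✓

(x_1, y_1) = (8, 3); (x_6, y_6) = (8193151, 3096720).


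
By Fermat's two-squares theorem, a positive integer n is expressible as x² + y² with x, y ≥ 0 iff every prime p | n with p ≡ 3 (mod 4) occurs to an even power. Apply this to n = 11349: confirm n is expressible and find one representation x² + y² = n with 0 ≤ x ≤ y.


Step 1: Factor n = 11349 = 3^2 · 13 · 97.
Step 2: Check the mod-4 condition on each prime factor: 3 ≡ 3 (mod 4), exponent 2 (must be even); 13 ≡ 1 (mod 4), exponent 1; 97 ≡ 1 (mod 4), exponent 1.
All primes ≡ 3 (mod 4) appear to even exponent (or don't appear), so by the two-squares theorem n IS expressible as a sum of two squares.
Step 3: Build a representation. Group n = k² · m with k = 3 and m = 13 · 97 = 1261 (a product of primes ≡ 1 (mod 4)); a representation of m scales to one of n via (k·x)² + (k·y)² = k²(x² + y²). Each prime p ≡ 1 (mod 4) is itself a sum of two squares; find a² by testing p − a² for a perfect square:
  13: 13 − 1² = 12, 13 − 2² = 9 = 3² ⇒ 13 = 2² + 3².
  97: 97 − 1² = 96, 97 − 2² = 93, 97 − 3² = 88, 97 − 4² = 81 = 9² ⇒ 97 = 4² + 9².
  Combine using the Brahmagupta–Fibonacci identity (a² + b²)(c² + d²) = (ac − bd)² + (ad + bc)² = (ac + bd)² + (ad − bc)²:
  13 · 97 = 1261: from (2² + 3²)(4² + 9²), take (2·4 − 3·9, 2·9 + 3·4) = (8 − 27, 18 + 12) = (-19, 30); dropping signs (only squares matter) gives (19, 30); check 19² + 30² = 361 + 900 = 1261 ✓.
  Scale by k = 3: (3·19, 3·30) = (57, 90).
Step 4: Order so x ≤ y and verify: 57² + 90² = 3249 + 8100 = 11349 = n. ✓

n = 11349 = 57² + 90² (one valid representation with x ≤ y).


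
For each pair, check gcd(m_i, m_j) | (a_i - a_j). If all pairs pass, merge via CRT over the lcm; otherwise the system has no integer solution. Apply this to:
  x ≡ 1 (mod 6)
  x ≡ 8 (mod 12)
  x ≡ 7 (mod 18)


Moduli 6, 12, 18 are not pairwise coprime, so CRT works modulo lcm(m_i) when all pairwise compatibility conditions hold.
Pairwise compatibility: gcd(m_i, m_j) must divide a_i - a_j for every pair.
Merge one congruence at a time:
  Start: x ≡ 1 (mod 6).
  Combine with x ≡ 8 (mod 12): gcd(6, 12) = 6, and 8 - 1 = 7 is NOT divisible by 6.
    ⇒ system is inconsistent (no integer solution).

No solution (the system is inconsistent).


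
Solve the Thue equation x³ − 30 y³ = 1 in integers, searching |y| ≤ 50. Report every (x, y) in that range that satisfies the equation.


The equation is x³ - 30y³ = 1. For fixed y, x³ = 30·y³ + 1, so a solution requires the RHS to be a perfect cube.
Strategy: iterate y from -50 to 50, compute RHS = 30·y³ + 1, and check whether it is a (positive or negative) perfect cube.
Check small values of y:
  y = 0: RHS = 1 = (1)³ ⇒ x = 1 works.
  y = 1: RHS = 31 is not a perfect cube.
  y = -1: RHS = -29 is not a perfect cube.
  y = 2: RHS = 241 is not a perfect cube.
  y = -2: RHS = -239 is not a perfect cube.
  y = 3: RHS = 811 is not a perfect cube.
  y = -3: RHS = -809 is not a perfect cube.
Continuing the search up to |y| = 50 finds no further solutions beyond those listed.
Collected solutions: (1, 0).

Solutions (with |y| ≤ 50): (1, 0).


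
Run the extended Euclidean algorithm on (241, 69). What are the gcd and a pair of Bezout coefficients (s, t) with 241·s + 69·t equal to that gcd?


Euclidean algorithm on (241, 69) — divide until remainder is 0:
  241 = 3 · 69 + 34
  69 = 2 · 34 + 1
  34 = 34 · 1 + 0
gcd(241, 69) = 1.
Track Bezout coefficients alongside the remainders: start with r₀ = 241 = a·1 + b·0 (s = 1, t = 0) and r₁ = 69 = a·0 + b·1 (s = 0, t = 1); each new remainder r_{k+1} = r_{k-1} − q_k·r_k inherits s_{k+1} = s_{k-1} − q_k·s_k, t_{k+1} = t_{k-1} − q_k·t_k, so r_k = a·s_k + b·t_k at every step:
  q = 3: r = 34, s = 1 − 3·0 = 1, t = 0 − 3·1 = -3  (check: 241·1 + 69·(-3) = 34)
  q = 2: r = 1, s = 0 − 2·1 = -2, t = 1 − 2·(-3) = 7  (check: 241·(-2) + 69·7 = 1)
The row with r = 1 (the gcd) gives the Bezout coefficients s = -2, t = 7.
Result: 241 · (-2) + 69 · (7) = 1.

gcd(241, 69) = 1; s = -2, t = 7 (check: 241·(-2) + 69·7 = 1).


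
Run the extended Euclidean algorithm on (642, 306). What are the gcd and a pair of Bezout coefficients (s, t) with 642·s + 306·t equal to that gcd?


Euclidean algorithm on (642, 306) — divide until remainder is 0:
  642 = 2 · 306 + 30
  306 = 10 · 30 + 6
  30 = 5 · 6 + 0
gcd(642, 306) = 6.
Track Bezout coefficients alongside the remainders: start with r₀ = 642 = a·1 + b·0 (s = 1, t = 0) and r₁ = 306 = a·0 + b·1 (s = 0, t = 1); each new remainder r_{k+1} = r_{k-1} − q_k·r_k inherits s_{k+1} = s_{k-1} − q_k·s_k, t_{k+1} = t_{k-1} − q_k·t_k, so r_k = a·s_k + b·t_k at every step:
  q = 2: r = 30, s = 1 − 2·0 = 1, t = 0 − 2·1 = -2  (check: 642·1 + 306·(-2) = 30)
  q = 10: r = 6, s = 0 − 10·1 = -10, t = 1 − 10·(-2) = 21  (check: 642·(-10) + 306·21 = 6)
The row with r = 6 (the gcd) gives the Bezout coefficients s = -10, t = 21.
Result: 642 · (-10) + 306 · (21) = 6.

gcd(642, 306) = 6; s = -10, t = 21 (check: 642·(-10) + 306·21 = 6).


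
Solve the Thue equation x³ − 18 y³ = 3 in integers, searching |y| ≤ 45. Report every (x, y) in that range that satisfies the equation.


The equation is x³ - 18y³ = 3. For fixed y, x³ = 18·y³ + 3, so a solution requires the RHS to be a perfect cube.
Strategy: iterate y from -45 to 45, compute RHS = 18·y³ + 3, and check whether it is a (positive or negative) perfect cube.
Check small values of y:
  y = 0: RHS = 3 is not a perfect cube.
  y = 1: RHS = 21 is not a perfect cube.
  y = -1: RHS = -15 is not a perfect cube.
  y = 2: RHS = 147 is not a perfect cube.
  y = -2: RHS = -141 is not a perfect cube.
  y = 3: RHS = 489 is not a perfect cube.
  y = -3: RHS = -483 is not a perfect cube.
Continuing the search up to |y| = 45 finds no solutions either.
No (x, y) in the scanned range satisfies the equation.

No integer solutions with |y| ≤ 45.


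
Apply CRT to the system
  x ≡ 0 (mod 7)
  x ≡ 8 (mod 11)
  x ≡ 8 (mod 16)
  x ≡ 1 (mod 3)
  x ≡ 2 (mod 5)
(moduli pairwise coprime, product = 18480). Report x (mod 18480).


Product of moduli M = 7 · 11 · 16 · 3 · 5 = 18480.
Merge one congruence at a time:
  Start: x ≡ 0 (mod 7).
  Combine with x ≡ 8 (mod 11); new modulus lcm = 77.
    Write x = 0 + 7·t and substitute into x ≡ 8 (mod 11): 7·t ≡ 8 − 0 = 8 (mod 11).
    The inverse of 7 mod 11 is 8 (since 7·8 = 56 = 5·11 + 1), so t ≡ 8·8 = 64 ≡ 9 (mod 11).
    Then x = 0 + 7·9 = 63, valid modulo lcm(7, 11) = 77: x ≡ 63 (mod 77).
  Combine with x ≡ 8 (mod 16); new modulus lcm = 1232.
    Write x = 63 + 77·t and substitute into x ≡ 8 (mod 16): 77·t ≡ 8 − 63 = -55 (mod 16).
    Reduce coefficients mod 16: 13·t ≡ 9 (mod 16).
    The inverse of 13 mod 16 is 5 (since 13·5 = 65 = 4·16 + 1), so t ≡ 5·9 = 45 ≡ 13 (mod 16).
    Then x = 63 + 77·13 = 1064, valid modulo lcm(77, 16) = 1232: x ≡ 1064 (mod 1232).
  Combine with x ≡ 1 (mod 3); new modulus lcm = 3696.
    Write x = 1064 + 1232·t and substitute into x ≡ 1 (mod 3): 1232·t ≡ 1 − 1064 = -1063 (mod 3).
    Reduce coefficients mod 3: 2·t ≡ 2 (mod 3).
    The inverse of 2 mod 3 is 2 (since 2·2 = 4 = 1·3 + 1), so t ≡ 2·2 = 4 ≡ 1 (mod 3).
    Then x = 1064 + 1232·1 = 2296, valid modulo lcm(1232, 3) = 3696: x ≡ 2296 (mod 3696).
  Combine with x ≡ 2 (mod 5); new modulus lcm = 18480.
    Write x = 2296 + 3696·t and substitute into x ≡ 2 (mod 5): 3696·t ≡ 2 − 2296 = -2294 (mod 5).
    Reduce coefficients mod 5: 1·t ≡ 1 (mod 5).
    So t ≡ 1 (mod 5).
    Then x = 2296 + 3696·1 = 5992, valid modulo lcm(3696, 5) = 18480: x ≡ 5992 (mod 18480).
Verify against each original: 5992 mod 7 = 0, 5992 mod 11 = 8, 5992 mod 16 = 8, 5992 mod 3 = 1, 5992 mod 5 = 2.

x ≡ 5992 (mod 18480).


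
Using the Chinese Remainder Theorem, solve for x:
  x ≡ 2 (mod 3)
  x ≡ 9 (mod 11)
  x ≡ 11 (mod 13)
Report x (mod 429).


Moduli 3, 11, 13 are pairwise coprime; by CRT there is a unique solution modulo M = 3 · 11 · 13 = 429.
Solve pairwise, accumulating the modulus:
  Start with x ≡ 2 (mod 3).
  Combine with x ≡ 9 (mod 11): since gcd(3, 11) = 1, we get a unique residue mod 33.
    Write x = 2 + 3·t and substitute into x ≡ 9 (mod 11): 3·t ≡ 9 − 2 = 7 (mod 11).
    The inverse of 3 mod 11 is 4 (since 3·4 = 12 = 1·11 + 1), so t ≡ 4·7 = 28 ≡ 6 (mod 11).
    Then x = 2 + 3·6 = 20, valid modulo lcm(3, 11) = 33: x ≡ 20 (mod 33).
  Combine with x ≡ 11 (mod 13): since gcd(33, 13) = 1, we get a unique residue mod 429.
    Write x = 20 + 33·t and substitute into x ≡ 11 (mod 13): 33·t ≡ 11 − 20 = -9 (mod 13).
    Reduce coefficients mod 13: 7·t ≡ 4 (mod 13).
    The inverse of 7 mod 13 is 2 (since 7·2 = 14 = 1·13 + 1), so t ≡ 2·4 = 8 ≡ 8 (mod 13).
    Then x = 20 + 33·8 = 284, valid modulo lcm(33, 13) = 429: x ≡ 284 (mod 429).
Verify: 284 mod 3 = 2 ✓, 284 mod 11 = 9 ✓, 284 mod 13 = 11 ✓.

x ≡ 284 (mod 429).


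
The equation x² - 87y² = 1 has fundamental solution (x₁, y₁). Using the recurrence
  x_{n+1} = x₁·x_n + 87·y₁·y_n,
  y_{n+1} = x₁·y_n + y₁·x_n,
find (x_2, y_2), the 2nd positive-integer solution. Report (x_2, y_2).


Step 1: Find the fundamental solution (x₁, y₁) of x² - 87y² = 1.
  Expand √87 as a continued fraction. a₀ = ⌊√87⌋ = 9; iterate m_{k+1} = d_k·a_k − m_k, d_{k+1} = (87 − m_{k+1}²)/d_k, a_{k+1} = ⌊(a₀ + m_{k+1})/d_{k+1}⌋ (starting m₀ = 0, d₀ = 1), with convergents p_k = a_k·p_{k-1} + p_{k-2}, q_k = a_k·q_{k-1} + q_{k-2} (p₋₁ = 1, q₋₁ = 0):
  k = 0: a₀ = 9; p₀/q₀ = 9/1; p₀² − 87·q₀² = 81 − 87 = -6.
  k = 1: m = 9, d = 6, a = ⌊(9 + 9)/6⌋ = 3; p/q = (3·9 + 1)/(3·1 + 0) = 28/3; p² − 87·q² = 784 − 783 = 1.
  The first convergent with p² − 87·q² = 1 gives the fundamental solution (x₁, y₁) = (28, 3).
Step 2: Apply the recurrence (x_{n+1}, y_{n+1}) = (x₁x_n + 87y₁y_n, x₁y_n + y₁x_n) repeatedly.
  From (x_1, y_1) = (28, 3): x_2 = 28·28 + 87·3·3 = 1567; y_2 = 28·3 + 3·28 = 168.
Step 3: Verify x_2² - 87·y_2² = 2455489 - 2455488 = 1 (should be 1). ✓

(x_1, y_1) = (28, 3); (x_2, y_2) = (1567, 168).


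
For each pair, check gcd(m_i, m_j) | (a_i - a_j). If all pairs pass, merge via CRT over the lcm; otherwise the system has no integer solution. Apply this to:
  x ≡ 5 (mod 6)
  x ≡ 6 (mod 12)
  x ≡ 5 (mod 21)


Moduli 6, 12, 21 are not pairwise coprime, so CRT works modulo lcm(m_i) when all pairwise compatibility conditions hold.
Pairwise compatibility: gcd(m_i, m_j) must divide a_i - a_j for every pair.
Merge one congruence at a time:
  Start: x ≡ 5 (mod 6).
  Combine with x ≡ 6 (mod 12): gcd(6, 12) = 6, and 6 - 5 = 1 is NOT divisible by 6.
    ⇒ system is inconsistent (no integer solution).

No solution (the system is inconsistent).
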